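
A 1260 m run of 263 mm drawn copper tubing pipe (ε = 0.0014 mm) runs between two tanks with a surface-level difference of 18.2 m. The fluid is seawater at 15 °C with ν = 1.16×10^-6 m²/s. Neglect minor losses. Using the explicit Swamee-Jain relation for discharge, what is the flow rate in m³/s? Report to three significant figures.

Swamee-Jain (Type II): Q = -0.965·√(gD⁵h_f/L)·ln[ε/(3.7D) + √(3.17ν²L/(gD³h_f))]
√(gD⁵h_f/L) = √(9.81·0.263⁵·18.2/1260) = 0.01335
ε/(3.7D) = 1.44×10^-6; √(3.17ν²L/(gD³h_f)) = 4.07×10^-5
Q = -0.965·0.01335·ln(4.212×10^-5) = 0.1298 m³/s
Check: V = 2.39 m/s, Re = 5.42×10^5, f = 0.01300, h_f = 18.1 m ≈ 18.2 m ✓

Q ≈ 0.130 m³/s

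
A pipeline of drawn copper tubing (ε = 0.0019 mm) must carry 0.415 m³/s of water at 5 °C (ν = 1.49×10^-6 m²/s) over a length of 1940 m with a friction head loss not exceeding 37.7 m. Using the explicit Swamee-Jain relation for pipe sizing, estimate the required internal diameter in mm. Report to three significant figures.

D ≈ 392 mm

Swamee-Jain (Type III): D = 0.66·[ε^1.25·(LQ²/(gh_f))^4.75 + ν·Q^9.4·(L/(gh_f))^5.2]^0.04
LQ²/(gh_f) = 0.9034; L/(gh_f) = 5.246
Term 1 = ε^1.25·(…)^4.75 = 4.35×10^-8; Term 2 = ν·Q^9.4·(…)^5.2 = 2.12×10^-6
D = 0.66·(4.35×10^-8 + 2.12×10^-6)^0.04 = 0.3917 m = 392 mm
Check: V = 3.44 m/s, Re = 9.05×10^5, f = 0.01192, h_f = 35.7 m ≈ 37.7 m ✓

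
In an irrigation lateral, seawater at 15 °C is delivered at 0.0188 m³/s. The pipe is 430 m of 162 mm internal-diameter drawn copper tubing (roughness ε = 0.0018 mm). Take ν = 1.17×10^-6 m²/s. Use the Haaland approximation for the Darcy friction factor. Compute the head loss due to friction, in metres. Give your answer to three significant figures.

V = 4Q/(πD²) = 4·0.0188/(π·0.162²) = 0.9121 m/s
Re = VD/ν = 0.9121·0.162/1.17×10^-6 = 1.26×10^5 → turbulent
ε/D = 0.0018/162 = 1.11×10^-5
Haaland: f = 0.01703
h_f = f(L/D)V²/(2g) = 0.01703·(430/0.162)·0.9121²/(2·9.81) = 1.917 m

h_f ≈ 1.92 m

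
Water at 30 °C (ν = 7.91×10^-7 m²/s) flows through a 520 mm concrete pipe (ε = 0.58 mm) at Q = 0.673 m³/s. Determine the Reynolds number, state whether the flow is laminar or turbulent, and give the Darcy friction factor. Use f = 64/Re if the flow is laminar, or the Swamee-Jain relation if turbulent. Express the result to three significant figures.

V = 4Q/(πD²) = 3.169 m/s
Re = VD/ν = 3.169·0.520/7.91×10^-7 = 2.08×10^6
Re > 4000 → turbulent; ε/D = 0.00112
Swamee-Jain: f = 0.02036

Re ≈ 2.08×10^6; turbulent; f ≈ 0.0204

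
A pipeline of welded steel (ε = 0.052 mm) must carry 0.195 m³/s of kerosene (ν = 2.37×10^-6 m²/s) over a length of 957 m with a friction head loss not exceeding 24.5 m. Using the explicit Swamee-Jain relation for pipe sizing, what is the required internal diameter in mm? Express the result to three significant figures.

Swamee-Jain (Type III): D = 0.66·[ε^1.25·(LQ²/(gh_f))^4.75 + ν·Q^9.4·(L/(gh_f))^5.2]^0.04
LQ²/(gh_f) = 0.1514; L/(gh_f) = 3.982
Term 1 = ε^1.25·(…)^4.75 = 5.63×10^-10; Term 2 = ν·Q^9.4·(…)^5.2 = 6.63×10^-10
D = 0.66·(5.63×10^-10 + 6.63×10^-10)^0.04 = 0.2905 m = 290 mm
Check: V = 2.94 m/s, Re = 3.61×10^5, f = 0.01581, h_f = 23.0 m ≈ 24.5 m ✓

D ≈ 290 mm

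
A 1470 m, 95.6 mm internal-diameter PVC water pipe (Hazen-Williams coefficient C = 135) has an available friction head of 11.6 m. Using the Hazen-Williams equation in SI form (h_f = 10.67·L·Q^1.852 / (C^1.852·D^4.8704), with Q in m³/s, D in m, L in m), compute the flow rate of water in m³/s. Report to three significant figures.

Q ≈ 0.00573 m³/s

Rearranging: Q = [h_f·C^1.852·D^4.8704 / (10.67·L)]^(1/1.852)
Q = [11.6·135^1.852·0.0956^4.8704 / (10.67·1470)]^0.540 = 0.005735 m³/s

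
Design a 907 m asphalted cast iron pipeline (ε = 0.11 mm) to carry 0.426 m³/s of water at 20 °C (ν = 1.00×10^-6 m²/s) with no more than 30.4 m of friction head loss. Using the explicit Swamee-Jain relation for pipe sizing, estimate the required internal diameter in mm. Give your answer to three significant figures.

Swamee-Jain (Type III): D = 0.66·[ε^1.25·(LQ²/(gh_f))^4.75 + ν·Q^9.4·(L/(gh_f))^5.2]^0.04
LQ²/(gh_f) = 0.5519; L/(gh_f) = 3.041
Term 1 = ε^1.25·(…)^4.75 = 6.69×10^-7; Term 2 = ν·Q^9.4·(…)^5.2 = 1.07×10^-7
D = 0.66·(6.69×10^-7 + 1.07×10^-7)^0.04 = 0.3760 m = 376 mm
Check: V = 3.84 m/s, Re = 1.44×10^6, f = 0.01547, h_f = 28.0 m ≈ 30.4 m ✓

D ≈ 376 mm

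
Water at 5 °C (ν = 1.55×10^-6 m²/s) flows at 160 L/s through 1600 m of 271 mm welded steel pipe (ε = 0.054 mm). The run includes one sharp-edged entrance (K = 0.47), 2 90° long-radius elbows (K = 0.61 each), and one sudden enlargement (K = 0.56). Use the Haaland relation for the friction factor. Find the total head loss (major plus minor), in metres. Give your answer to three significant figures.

V = 4Q/(πD²) = 2.774 m/s; V²/2g = 0.3922 m
Re = 4.85×10^5, ε/D = 1.99×10^-4 → f = 0.01532 (Haaland)
Major: h_f = f(L/D)·V²/2g = 0.01532·5904·0.3922 = 35.48 m
Minor: ΣK = 2.25; h_m = ΣK·V²/2g = 0.8824 m
Total H_L = 35.48 + 0.8824 = 36.36 m

H_L ≈ 36.4 m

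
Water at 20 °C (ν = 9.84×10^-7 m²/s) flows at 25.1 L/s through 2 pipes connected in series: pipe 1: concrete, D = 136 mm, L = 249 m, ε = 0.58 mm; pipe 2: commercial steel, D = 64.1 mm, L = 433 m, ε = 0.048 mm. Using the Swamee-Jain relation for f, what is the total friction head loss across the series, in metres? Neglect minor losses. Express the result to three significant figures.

Pipe 1: V = 1.728 m/s, Re = 2.39×10^5, ε/D = 0.00426, f = 0.02956, h_1 = f(L/D)V²/2g = 8.235 m
Pipe 2: V = 7.778 m/s, Re = 5.07×10^5, ε/D = 7.49×10^-4, f = 0.01917, h_2 = f(L/D)V²/2g = 399.2 m
Series → Q common, losses add: H = Σh = 407.4 m

H ≈ 407 m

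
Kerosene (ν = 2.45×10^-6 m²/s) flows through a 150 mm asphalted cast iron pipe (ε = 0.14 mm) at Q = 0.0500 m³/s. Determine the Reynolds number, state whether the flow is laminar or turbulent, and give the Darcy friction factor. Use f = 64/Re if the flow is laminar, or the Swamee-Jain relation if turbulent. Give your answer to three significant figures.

V = 4Q/(πD²) = 2.829 m/s
Re = VD/ν = 2.829·0.150/2.45×10^-6 = 1.73×10^5
Re > 4000 → turbulent; ε/D = 9.33×10^-4
Swamee-Jain: f = 0.02112

Re ≈ 1.73×10^5; turbulent; f ≈ 0.0211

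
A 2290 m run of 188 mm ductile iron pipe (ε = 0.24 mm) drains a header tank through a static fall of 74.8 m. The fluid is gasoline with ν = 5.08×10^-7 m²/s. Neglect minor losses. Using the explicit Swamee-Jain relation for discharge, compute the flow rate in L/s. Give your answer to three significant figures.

Swamee-Jain (Type II): Q = -0.965·√(gD⁵h_f/L)·ln[ε/(3.7D) + √(3.17ν²L/(gD³h_f))]
√(gD⁵h_f/L) = √(9.81·0.188⁵·74.8/2290) = 0.008675
ε/(3.7D) = 3.45×10^-4; √(3.17ν²L/(gD³h_f)) = 1.96×10^-5
Q = -0.965·0.008675·ln(3.646×10^-4) = 0.06627 m³/s
Check: V = 2.39 m/s, Re = 8.84×10^5, f = 0.02124, h_f = 75.1 m ≈ 74.8 m ✓

Q ≈ 66.3 L/s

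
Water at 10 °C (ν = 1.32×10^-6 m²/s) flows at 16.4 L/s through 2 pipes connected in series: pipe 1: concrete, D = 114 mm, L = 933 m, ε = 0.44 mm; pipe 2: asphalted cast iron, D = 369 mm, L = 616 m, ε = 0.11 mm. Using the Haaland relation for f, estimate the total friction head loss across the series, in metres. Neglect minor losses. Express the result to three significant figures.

Pipe 1: V = 1.607 m/s, Re = 1.39×10^5, ε/D = 0.00386, f = 0.02891, h_1 = f(L/D)V²/2g = 31.13 m
Pipe 2: V = 0.1534 m/s, Re = 4.29×10^4, ε/D = 2.98×10^-4, f = 0.02228, h_2 = f(L/D)V²/2g = 0.04457 m
Series → Q common, losses add: H = Σh = 31.17 m

H ≈ 31.2 m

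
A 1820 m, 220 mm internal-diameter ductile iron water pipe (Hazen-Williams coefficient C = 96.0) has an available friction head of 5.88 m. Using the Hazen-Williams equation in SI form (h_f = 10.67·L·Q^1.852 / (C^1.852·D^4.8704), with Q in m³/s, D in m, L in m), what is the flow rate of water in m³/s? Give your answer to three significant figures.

Q ≈ 0.0225 m³/s

Rearranging: Q = [h_f·C^1.852·D^4.8704 / (10.67·L)]^(1/1.852)
Q = [5.88·96.0^1.852·0.220^4.8704 / (10.67·1820)]^0.540 = 0.02254 m³/s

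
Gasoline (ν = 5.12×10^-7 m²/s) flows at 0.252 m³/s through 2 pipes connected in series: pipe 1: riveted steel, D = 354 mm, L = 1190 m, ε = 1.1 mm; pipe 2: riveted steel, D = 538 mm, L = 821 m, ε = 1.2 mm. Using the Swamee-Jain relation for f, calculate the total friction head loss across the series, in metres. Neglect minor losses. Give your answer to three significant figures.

H ≈ 32.1 m

Pipe 1: V = 2.560 m/s, Re = 1.77×10^6, ε/D = 0.00311, f = 0.02655, h_1 = f(L/D)V²/2g = 29.82 m
Pipe 2: V = 1.109 m/s, Re = 1.16×10^6, ε/D = 0.00223, f = 0.02433, h_2 = f(L/D)V²/2g = 2.325 m
Series → Q common, losses add: H = Σh = 32.14 m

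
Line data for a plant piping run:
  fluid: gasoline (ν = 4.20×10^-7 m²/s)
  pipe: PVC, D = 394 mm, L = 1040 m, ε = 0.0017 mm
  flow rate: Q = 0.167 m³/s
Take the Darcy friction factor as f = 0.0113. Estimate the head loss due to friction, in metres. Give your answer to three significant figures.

h_f ≈ 2.85 m

V = 4Q/(πD²) = 4·0.167/(π·0.394²) = 1.370 m/s
h_f = f(L/D)V²/(2g) = 0.01130·(1040/0.394)·1.370²/(2·9.81) = 2.852 m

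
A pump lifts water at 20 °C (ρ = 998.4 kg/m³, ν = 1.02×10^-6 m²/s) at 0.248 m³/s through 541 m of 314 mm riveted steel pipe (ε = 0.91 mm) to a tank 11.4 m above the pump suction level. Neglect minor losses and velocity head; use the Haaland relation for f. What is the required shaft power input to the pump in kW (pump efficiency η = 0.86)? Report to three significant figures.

V = 4Q/(πD²) = 3.203 m/s; Re = 9.86×10^5; ε/D = 0.00290; f = 0.02609
h_f = f(L/D)V²/2g = 23.50 m
Total head H = z + h_f = 11.4 + 23.50 = 34.90 m
P_hyd = ρgQH = 998.4·9.81·0.248·34.90 = 84.77 kW
P_shaft = P_hyd/η = 84.77/0.86 = 98.57 kW

P_shaft ≈ 98.6 kW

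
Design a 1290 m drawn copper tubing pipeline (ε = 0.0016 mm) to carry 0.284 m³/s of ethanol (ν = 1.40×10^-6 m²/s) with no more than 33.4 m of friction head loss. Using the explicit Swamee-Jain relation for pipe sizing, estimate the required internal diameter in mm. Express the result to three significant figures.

D ≈ 319 mm

Swamee-Jain (Type III): D = 0.66·[ε^1.25·(LQ²/(gh_f))^4.75 + ν·Q^9.4·(L/(gh_f))^5.2]^0.04
LQ²/(gh_f) = 0.3175; L/(gh_f) = 3.937
Term 1 = ε^1.25·(…)^4.75 = 2.45×10^-10; Term 2 = ν·Q^9.4·(…)^5.2 = 1.27×10^-8
D = 0.66·(2.45×10^-10 + 1.27×10^-8)^0.04 = 0.3191 m = 319 mm
Check: V = 3.55 m/s, Re = 8.09×10^5, f = 0.01214, h_f = 31.5 m ≈ 33.4 m ✓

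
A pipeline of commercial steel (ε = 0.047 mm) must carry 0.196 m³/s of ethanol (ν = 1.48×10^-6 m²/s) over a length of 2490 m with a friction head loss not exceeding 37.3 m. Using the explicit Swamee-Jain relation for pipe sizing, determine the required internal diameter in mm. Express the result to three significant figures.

D ≈ 320 mm

Swamee-Jain (Type III): D = 0.66·[ε^1.25·(LQ²/(gh_f))^4.75 + ν·Q^9.4·(L/(gh_f))^5.2]^0.04
LQ²/(gh_f) = 0.2614; L/(gh_f) = 6.805
Term 1 = ε^1.25·(…)^4.75 = 6.64×10^-9; Term 2 = ν·Q^9.4·(…)^5.2 = 7.05×10^-9
D = 0.66·(6.64×10^-9 + 7.05×10^-9)^0.04 = 0.3199 m = 320 mm
Check: V = 2.44 m/s, Re = 5.27×10^5, f = 0.01491, h_f = 35.2 m ≈ 37.3 m ✓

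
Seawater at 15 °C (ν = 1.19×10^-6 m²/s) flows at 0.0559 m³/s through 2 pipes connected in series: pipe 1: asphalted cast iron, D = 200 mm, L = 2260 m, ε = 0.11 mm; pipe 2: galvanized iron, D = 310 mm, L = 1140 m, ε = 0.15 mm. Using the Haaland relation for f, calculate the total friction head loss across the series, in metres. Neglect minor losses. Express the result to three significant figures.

H ≈ 35.4 m

Pipe 1: V = 1.779 m/s, Re = 2.99×10^5, ε/D = 5.50×10^-4, f = 0.01836, h_1 = f(L/D)V²/2g = 33.48 m
Pipe 2: V = 0.7406 m/s, Re = 1.93×10^5, ε/D = 4.84×10^-4, f = 0.01861, h_2 = f(L/D)V²/2g = 1.913 m
Series → Q common, losses add: H = Σh = 35.40 m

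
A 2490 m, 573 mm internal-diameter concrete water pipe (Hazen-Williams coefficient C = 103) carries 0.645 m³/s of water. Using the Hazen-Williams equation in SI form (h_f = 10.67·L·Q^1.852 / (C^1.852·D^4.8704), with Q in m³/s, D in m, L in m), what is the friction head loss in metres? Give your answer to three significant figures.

h_f ≈ 33.2 m

h_f = 10.67·2490·0.645^1.852 / (103^1.852·0.573^4.8704) = 33.25 m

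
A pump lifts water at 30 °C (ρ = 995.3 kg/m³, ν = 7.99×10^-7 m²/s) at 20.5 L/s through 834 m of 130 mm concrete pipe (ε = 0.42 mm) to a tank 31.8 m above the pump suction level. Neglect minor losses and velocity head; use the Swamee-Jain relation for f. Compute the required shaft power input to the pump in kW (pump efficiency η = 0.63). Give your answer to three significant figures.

P_shaft ≈ 16.9 kW

V = 4Q/(πD²) = 1.544 m/s; Re = 2.51×10^5; ε/D = 0.00323; f = 0.02739
h_f = f(L/D)V²/2g = 21.36 m
Total head H = z + h_f = 31.8 + 21.36 = 53.16 m
P_hyd = ρgQH = 995.3·9.81·0.0205·53.16 = 10.64 kW
P_shaft = P_hyd/η = 10.64/0.63 = 16.89 kW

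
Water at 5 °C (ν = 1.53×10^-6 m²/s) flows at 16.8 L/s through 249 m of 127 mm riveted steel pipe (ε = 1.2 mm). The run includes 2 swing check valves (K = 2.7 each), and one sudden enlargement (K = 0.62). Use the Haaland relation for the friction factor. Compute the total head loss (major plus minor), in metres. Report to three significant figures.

V = 4Q/(πD²) = 1.326 m/s; V²/2g = 0.08964 m
Re = 1.10×10^5, ε/D = 0.00945 → f = 0.03779 (Haaland)
Major: h_f = f(L/D)·V²/2g = 0.03779·1961·0.08964 = 6.642 m
Minor: ΣK = 6.02; h_m = ΣK·V²/2g = 0.5397 m
Total H_L = 6.642 + 0.5397 = 7.181 m

H_L ≈ 7.18 m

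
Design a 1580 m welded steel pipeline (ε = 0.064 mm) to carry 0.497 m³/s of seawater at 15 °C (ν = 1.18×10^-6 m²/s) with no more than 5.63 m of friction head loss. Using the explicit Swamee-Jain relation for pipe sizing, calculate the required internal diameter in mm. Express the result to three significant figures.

Swamee-Jain (Type III): D = 0.66·[ε^1.25·(LQ²/(gh_f))^4.75 + ν·Q^9.4·(L/(gh_f))^5.2]^0.04
LQ²/(gh_f) = 7.066; L/(gh_f) = 28.61
Term 1 = ε^1.25·(…)^4.75 = 0.0619; Term 2 = ν·Q^9.4·(…)^5.2 = 0.0618
D = 0.66·(0.0619 + 0.0618)^0.04 = 0.6071 m = 607 mm
Check: V = 1.72 m/s, Re = 8.83×10^5, f = 0.01373, h_f = 5.37 m ≈ 5.63 m ✓

D ≈ 607 mm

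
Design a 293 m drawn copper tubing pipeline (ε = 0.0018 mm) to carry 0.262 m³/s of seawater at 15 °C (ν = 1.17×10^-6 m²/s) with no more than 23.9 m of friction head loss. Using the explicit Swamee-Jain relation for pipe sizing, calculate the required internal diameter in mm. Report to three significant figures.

D ≈ 242 mm

Swamee-Jain (Type III): D = 0.66·[ε^1.25·(LQ²/(gh_f))^4.75 + ν·Q^9.4·(L/(gh_f))^5.2]^0.04
LQ²/(gh_f) = 0.08578; L/(gh_f) = 1.250
Term 1 = ε^1.25·(…)^4.75 = 5.66×10^-13; Term 2 = ν·Q^9.4·(…)^5.2 = 1.27×10^-11
D = 0.66·(5.66×10^-13 + 1.27×10^-11)^0.04 = 0.2424 m = 242 mm
Check: V = 5.68 m/s, Re = 1.18×10^6, f = 0.01150, h_f = 22.9 m ≈ 23.9 m ✓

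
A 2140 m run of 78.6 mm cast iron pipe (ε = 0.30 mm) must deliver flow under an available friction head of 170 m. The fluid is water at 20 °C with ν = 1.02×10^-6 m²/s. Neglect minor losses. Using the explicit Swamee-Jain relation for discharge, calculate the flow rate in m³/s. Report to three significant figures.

Swamee-Jain (Type II): Q = -0.965·√(gD⁵h_f/L)·ln[ε/(3.7D) + √(3.17ν²L/(gD³h_f))]
√(gD⁵h_f/L) = √(9.81·0.0786⁵·170/2140) = 0.001529
ε/(3.7D) = 0.00103; √(3.17ν²L/(gD³h_f)) = 9.34×10^-5
Q = -0.965·0.001529·ln(0.001125) = 0.01002 m³/s
Check: V = 2.06 m/s, Re = 1.59×10^5, f = 0.02894, h_f = 171 m ≈ 170 m ✓

Q ≈ 0.0100 m³/s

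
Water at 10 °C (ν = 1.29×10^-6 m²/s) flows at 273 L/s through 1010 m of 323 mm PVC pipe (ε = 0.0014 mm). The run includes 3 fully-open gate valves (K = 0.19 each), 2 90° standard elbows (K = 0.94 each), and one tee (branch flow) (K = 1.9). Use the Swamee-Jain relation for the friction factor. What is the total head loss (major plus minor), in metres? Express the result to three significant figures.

H_L ≈ 23.8 m

V = 4Q/(πD²) = 3.332 m/s; V²/2g = 0.5658 m
Re = 8.34×10^5, ε/D = 4.33×10^-6 → f = 0.01207 (Swamee-Jain)
Major: h_f = f(L/D)·V²/2g = 0.01207·3127·0.5658 = 21.35 m
Minor: ΣK = 4.35; h_m = ΣK·V²/2g = 2.461 m
Total H_L = 21.35 + 2.461 = 23.81 m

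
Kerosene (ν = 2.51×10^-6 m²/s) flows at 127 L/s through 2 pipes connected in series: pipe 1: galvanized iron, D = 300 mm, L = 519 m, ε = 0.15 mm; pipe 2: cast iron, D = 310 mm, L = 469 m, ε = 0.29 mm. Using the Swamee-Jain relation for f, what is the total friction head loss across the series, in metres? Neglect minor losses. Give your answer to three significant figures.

Pipe 1: V = 1.797 m/s, Re = 2.15×10^5, ε/D = 5.00×10^-4, f = 0.01881, h_1 = f(L/D)V²/2g = 5.355 m
Pipe 2: V = 1.683 m/s, Re = 2.08×10^5, ε/D = 9.35×10^-4, f = 0.02088, h_2 = f(L/D)V²/2g = 4.559 m
Series → Q common, losses add: H = Σh = 9.915 m

H ≈ 9.91 m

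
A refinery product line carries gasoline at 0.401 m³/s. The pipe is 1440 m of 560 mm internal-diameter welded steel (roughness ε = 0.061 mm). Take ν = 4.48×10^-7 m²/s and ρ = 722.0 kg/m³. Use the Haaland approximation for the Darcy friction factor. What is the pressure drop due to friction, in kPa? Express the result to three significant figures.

Δp ≈ 31.7 kPa

V = 4Q/(πD²) = 4·0.401/(π·0.560²) = 1.628 m/s
Re = VD/ν = 1.628·0.560/4.48×10^-7 = 2.04×10^6 → turbulent
ε/D = 0.061/560 = 1.09×10^-4
Haaland: f = 0.01288
h_f = f(L/D)V²/(2g) = 0.01288·(1440/0.560)·1.628²/(2·9.81) = 4.475 m
Δp = ρg·h_f = 722.0·9.81·4.475 = 31.69 kPa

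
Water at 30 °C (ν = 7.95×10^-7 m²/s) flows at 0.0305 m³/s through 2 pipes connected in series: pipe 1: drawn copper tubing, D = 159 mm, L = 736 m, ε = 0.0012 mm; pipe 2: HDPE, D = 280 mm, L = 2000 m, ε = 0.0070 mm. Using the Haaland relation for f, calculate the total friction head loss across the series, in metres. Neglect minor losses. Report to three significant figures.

Pipe 1: V = 1.536 m/s, Re = 3.07×10^5, ε/D = 7.55×10^-6, f = 0.01434, h_1 = f(L/D)V²/2g = 7.983 m
Pipe 2: V = 0.4953 m/s, Re = 1.74×10^5, ε/D = 2.50×10^-5, f = 0.01606, h_2 = f(L/D)V²/2g = 1.435 m
Series → Q common, losses add: H = Σh = 9.418 m

H ≈ 9.42 m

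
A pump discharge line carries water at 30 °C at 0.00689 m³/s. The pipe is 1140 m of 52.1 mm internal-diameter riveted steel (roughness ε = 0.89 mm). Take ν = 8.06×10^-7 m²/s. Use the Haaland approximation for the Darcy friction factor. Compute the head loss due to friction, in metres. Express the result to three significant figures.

V = 4Q/(πD²) = 4·0.00689/(π·0.0521²) = 3.232 m/s
Re = VD/ν = 3.232·0.0521/8.06×10^-7 = 2.09×10^5 → turbulent
ε/D = 0.89/52.1 = 0.0171
Haaland: f = 0.04612
h_f = f(L/D)V²/(2g) = 0.04612·(1140/0.0521)·3.232²/(2·9.81) = 537.2 m

h_f ≈ 537 m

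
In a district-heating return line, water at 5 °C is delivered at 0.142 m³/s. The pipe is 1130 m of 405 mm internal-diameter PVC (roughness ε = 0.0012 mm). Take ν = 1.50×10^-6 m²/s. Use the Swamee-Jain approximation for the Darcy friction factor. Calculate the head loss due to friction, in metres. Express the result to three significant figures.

V = 4Q/(πD²) = 4·0.142/(π·0.405²) = 1.102 m/s
Re = VD/ν = 1.102·0.405/1.50×10^-6 = 2.98×10^5 → turbulent
ε/D = 0.0012/405 = 2.96×10^-6
Swamee-Jain: f = 0.01443
h_f = f(L/D)V²/(2g) = 0.01443·(1130/0.405)·1.102²/(2·9.81) = 2.493 m

h_f ≈ 2.49 m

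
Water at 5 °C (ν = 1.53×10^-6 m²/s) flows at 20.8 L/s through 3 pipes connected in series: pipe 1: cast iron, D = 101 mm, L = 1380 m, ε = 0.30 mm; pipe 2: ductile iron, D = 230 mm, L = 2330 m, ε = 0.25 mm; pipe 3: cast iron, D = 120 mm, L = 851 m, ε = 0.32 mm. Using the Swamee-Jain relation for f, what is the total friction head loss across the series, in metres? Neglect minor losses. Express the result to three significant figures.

H ≈ 163 m

Pipe 1: V = 2.596 m/s, Re = 1.71×10^5, ε/D = 0.00297, f = 0.02707, h_1 = f(L/D)V²/2g = 127.1 m
Pipe 2: V = 0.5006 m/s, Re = 7.53×10^4, ε/D = 0.00109, f = 0.02328, h_2 = f(L/D)V²/2g = 3.012 m
Pipe 3: V = 1.839 m/s, Re = 1.44×10^5, ε/D = 0.00267, f = 0.02653, h_3 = f(L/D)V²/2g = 32.43 m
Series → Q common, losses add: H = Σh = 162.5 m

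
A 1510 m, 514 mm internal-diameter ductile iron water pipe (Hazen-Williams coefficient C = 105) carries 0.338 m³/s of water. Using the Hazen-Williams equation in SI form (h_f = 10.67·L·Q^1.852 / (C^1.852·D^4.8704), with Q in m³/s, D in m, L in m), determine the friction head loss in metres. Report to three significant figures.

h_f = 10.67·1510·0.338^1.852 / (105^1.852·0.514^4.8704) = 9.981 m

h_f ≈ 9.98 m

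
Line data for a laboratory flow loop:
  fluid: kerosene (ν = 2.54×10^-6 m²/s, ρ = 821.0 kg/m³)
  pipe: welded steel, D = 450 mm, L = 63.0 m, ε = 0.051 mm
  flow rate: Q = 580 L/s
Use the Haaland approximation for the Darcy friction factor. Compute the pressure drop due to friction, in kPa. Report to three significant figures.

V = 4Q/(πD²) = 4·0.580/(π·0.450²) = 3.647 m/s
Re = VD/ν = 3.647·0.450/2.54×10^-6 = 6.46×10^5 → turbulent
ε/D = 0.051/450 = 1.13×10^-4
Haaland: f = 0.01404
h_f = f(L/D)V²/(2g) = 0.01404·(63.0/0.450)·3.647²/(2·9.81) = 1.332 m
Δp = ρg·h_f = 821.0·9.81·1.332 = 10.73 kPa

Δp ≈ 10.7 kPa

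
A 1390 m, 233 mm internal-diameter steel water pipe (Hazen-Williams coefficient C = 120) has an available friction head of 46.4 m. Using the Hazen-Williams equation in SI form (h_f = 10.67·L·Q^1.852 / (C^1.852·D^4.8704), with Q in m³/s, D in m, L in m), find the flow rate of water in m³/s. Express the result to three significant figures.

Rearranging: Q = [h_f·C^1.852·D^4.8704 / (10.67·L)]^(1/1.852)
Q = [46.4·120^1.852·0.233^4.8704 / (10.67·1390)]^0.540 = 0.1156 m³/s

Q ≈ 0.116 m³/s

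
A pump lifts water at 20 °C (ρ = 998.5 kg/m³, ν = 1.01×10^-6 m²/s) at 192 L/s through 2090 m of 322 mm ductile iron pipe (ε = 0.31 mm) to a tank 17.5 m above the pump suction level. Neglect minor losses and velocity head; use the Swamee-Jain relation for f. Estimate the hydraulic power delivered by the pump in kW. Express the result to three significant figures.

P_hyd ≈ 102 kW

V = 4Q/(πD²) = 2.358 m/s; Re = 7.52×10^5; ε/D = 9.63×10^-4; f = 0.01997
h_f = f(L/D)V²/2g = 36.73 m
Total head H = z + h_f = 17.5 + 36.73 = 54.23 m
P_hyd = ρgQH = 998.5·9.81·0.192·54.23 = 102.0 kW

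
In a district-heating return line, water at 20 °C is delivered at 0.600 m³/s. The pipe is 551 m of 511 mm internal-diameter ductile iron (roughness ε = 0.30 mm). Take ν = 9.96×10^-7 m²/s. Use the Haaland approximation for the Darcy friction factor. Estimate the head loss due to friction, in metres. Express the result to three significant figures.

V = 4Q/(πD²) = 4·0.600/(π·0.511²) = 2.926 m/s
Re = VD/ν = 2.926·0.511/9.96×10^-7 = 1.50×10^6 → turbulent
ε/D = 0.30/511 = 5.87×10^-4
Haaland: f = 0.01762
h_f = f(L/D)V²/(2g) = 0.01762·(551/0.511)·2.926²/(2·9.81) = 8.287 m

h_f ≈ 8.29 m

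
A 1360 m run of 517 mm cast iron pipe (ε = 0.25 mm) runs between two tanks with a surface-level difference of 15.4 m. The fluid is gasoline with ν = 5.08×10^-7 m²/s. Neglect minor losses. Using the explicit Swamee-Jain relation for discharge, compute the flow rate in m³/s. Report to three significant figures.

Q ≈ 0.549 m³/s

Swamee-Jain (Type II): Q = -0.965·√(gD⁵h_f/L)·ln[ε/(3.7D) + √(3.17ν²L/(gD³h_f))]
√(gD⁵h_f/L) = √(9.81·0.517⁵·15.4/1360) = 0.06405
ε/(3.7D) = 1.31×10^-4; √(3.17ν²L/(gD³h_f)) = 7.30×10^-6
Q = -0.965·0.06405·ln(1.380×10^-4) = 0.5494 m³/s
Check: V = 2.62 m/s, Re = 2.66×10^6, f = 0.01684, h_f = 15.5 m ≈ 15.4 m ✓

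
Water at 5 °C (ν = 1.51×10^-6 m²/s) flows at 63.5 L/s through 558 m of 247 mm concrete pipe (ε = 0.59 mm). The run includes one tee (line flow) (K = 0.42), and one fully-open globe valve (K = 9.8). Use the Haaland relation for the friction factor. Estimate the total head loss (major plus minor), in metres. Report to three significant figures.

V = 4Q/(πD²) = 1.325 m/s; V²/2g = 0.08951 m
Re = 2.17×10^5, ε/D = 0.00239 → f = 0.02526 (Haaland)
Major: h_f = f(L/D)·V²/2g = 0.02526·2259·0.08951 = 5.108 m
Minor: ΣK = 10.2; h_m = ΣK·V²/2g = 0.9148 m
Total H_L = 5.108 + 0.9148 = 6.023 m

H_L ≈ 6.02 m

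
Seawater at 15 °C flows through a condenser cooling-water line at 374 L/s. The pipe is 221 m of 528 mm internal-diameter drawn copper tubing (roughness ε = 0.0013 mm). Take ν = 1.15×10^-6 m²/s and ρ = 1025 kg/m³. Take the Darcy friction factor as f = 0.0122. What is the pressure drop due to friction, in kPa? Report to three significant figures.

V = 4Q/(πD²) = 4·0.374/(π·0.528²) = 1.708 m/s
h_f = f(L/D)V²/(2g) = 0.01220·(221/0.528)·1.708²/(2·9.81) = 0.7594 m
Δp = ρg·h_f = 1025·9.81·0.7594 = 7.636 kPa

Δp ≈ 7.64 kPa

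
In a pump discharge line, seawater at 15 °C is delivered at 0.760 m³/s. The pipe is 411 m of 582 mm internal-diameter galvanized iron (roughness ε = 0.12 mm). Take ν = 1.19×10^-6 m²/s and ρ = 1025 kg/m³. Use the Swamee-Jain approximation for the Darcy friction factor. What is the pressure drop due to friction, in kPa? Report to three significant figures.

Δp ≈ 43.1 kPa

V = 4Q/(πD²) = 4·0.760/(π·0.582²) = 2.857 m/s
Re = VD/ν = 2.857·0.582/1.19×10^-6 = 1.40×10^6 → turbulent
ε/D = 0.12/582 = 2.06×10^-4
Swamee-Jain: f = 0.01459
h_f = f(L/D)V²/(2g) = 0.01459·(411/0.582)·2.857²/(2·9.81) = 4.287 m
Δp = ρg·h_f = 1025·9.81·4.287 = 43.11 kPa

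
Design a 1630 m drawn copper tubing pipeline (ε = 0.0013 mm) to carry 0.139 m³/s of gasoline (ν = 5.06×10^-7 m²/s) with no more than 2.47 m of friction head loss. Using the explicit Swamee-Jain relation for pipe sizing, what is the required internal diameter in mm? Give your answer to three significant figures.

Swamee-Jain (Type III): D = 0.66·[ε^1.25·(LQ²/(gh_f))^4.75 + ν·Q^9.4·(L/(gh_f))^5.2]^0.04
LQ²/(gh_f) = 1.300; L/(gh_f) = 67.27
Term 1 = ε^1.25·(…)^4.75 = 1.52×10^-7; Term 2 = ν·Q^9.4·(…)^5.2 = 1.42×10^-5
D = 0.66·(1.52×10^-7 + 1.42×10^-5)^0.04 = 0.4225 m = 423 mm
Check: V = 0.991 m/s, Re = 8.28×10^5, f = 0.01205, h_f = 2.33 m ≈ 2.47 m ✓

D ≈ 423 mm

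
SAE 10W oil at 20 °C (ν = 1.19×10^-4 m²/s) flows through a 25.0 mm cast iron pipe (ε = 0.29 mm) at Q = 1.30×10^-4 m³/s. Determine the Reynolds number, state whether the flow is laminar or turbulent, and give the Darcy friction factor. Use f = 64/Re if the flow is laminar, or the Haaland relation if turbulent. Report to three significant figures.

V = 4Q/(πD²) = 0.2648 m/s
Re = VD/ν = 0.2648·0.0250/1.19×10^-4 = 55.6
Re < 2300 → laminar → f = 64/Re = 1.150

Re ≈ 55.6; laminar; f = 64/Re ≈ 1.15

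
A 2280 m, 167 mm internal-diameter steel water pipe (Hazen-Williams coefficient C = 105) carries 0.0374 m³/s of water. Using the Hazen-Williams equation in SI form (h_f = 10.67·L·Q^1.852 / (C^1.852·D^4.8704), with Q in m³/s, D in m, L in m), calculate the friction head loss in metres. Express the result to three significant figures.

h_f ≈ 61.0 m

h_f = 10.67·2280·0.0374^1.852 / (105^1.852·0.167^4.8704) = 61.02 m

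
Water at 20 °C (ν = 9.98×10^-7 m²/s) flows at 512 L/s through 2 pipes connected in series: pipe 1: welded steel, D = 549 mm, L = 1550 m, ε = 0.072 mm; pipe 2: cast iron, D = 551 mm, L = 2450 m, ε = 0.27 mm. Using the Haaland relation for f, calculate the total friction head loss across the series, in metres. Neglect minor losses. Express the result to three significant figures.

H ≈ 27.0 m

Pipe 1: V = 2.163 m/s, Re = 1.19×10^6, ε/D = 1.31×10^-4, f = 0.01361, h_1 = f(L/D)V²/2g = 9.161 m
Pipe 2: V = 2.147 m/s, Re = 1.19×10^6, ε/D = 4.90×10^-4, f = 0.01704, h_2 = f(L/D)V²/2g = 17.80 m
Series → Q common, losses add: H = Σh = 26.96 m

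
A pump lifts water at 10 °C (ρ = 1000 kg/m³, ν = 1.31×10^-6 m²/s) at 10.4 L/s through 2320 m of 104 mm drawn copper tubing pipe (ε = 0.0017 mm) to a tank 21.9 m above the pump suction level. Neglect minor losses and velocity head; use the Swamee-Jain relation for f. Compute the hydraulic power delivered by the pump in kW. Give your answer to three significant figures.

P_hyd ≈ 5.38 kW

V = 4Q/(πD²) = 1.224 m/s; Re = 9.72×10^4; ε/D = 1.63×10^-5; f = 0.01807
h_f = f(L/D)V²/2g = 30.79 m
Total head H = z + h_f = 21.9 + 30.79 = 52.69 m
P_hyd = ρgQH = 1000·9.81·0.0104·52.69 = 5.376 kW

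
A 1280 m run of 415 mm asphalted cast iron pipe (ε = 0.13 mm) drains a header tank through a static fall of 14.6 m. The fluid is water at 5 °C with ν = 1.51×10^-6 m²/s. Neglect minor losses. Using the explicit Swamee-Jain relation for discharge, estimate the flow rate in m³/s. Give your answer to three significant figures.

Swamee-Jain (Type II): Q = -0.965·√(gD⁵h_f/L)·ln[ε/(3.7D) + √(3.17ν²L/(gD³h_f))]
√(gD⁵h_f/L) = √(9.81·0.415⁵·14.6/1280) = 0.03711
ε/(3.7D) = 8.47×10^-5; √(3.17ν²L/(gD³h_f)) = 3.01×10^-5
Q = -0.965·0.03711·ln(1.147×10^-4) = 0.3249 m³/s
Check: V = 2.40 m/s, Re = 6.60×10^5, f = 0.01620, h_f = 14.7 m ≈ 14.6 m ✓

Q ≈ 0.325 m³/s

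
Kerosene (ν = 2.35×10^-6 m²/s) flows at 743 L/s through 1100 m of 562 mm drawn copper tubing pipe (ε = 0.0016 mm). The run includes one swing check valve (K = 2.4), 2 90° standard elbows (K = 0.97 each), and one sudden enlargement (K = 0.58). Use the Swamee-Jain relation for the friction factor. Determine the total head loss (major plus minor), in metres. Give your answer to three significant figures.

H_L ≈ 13.3 m

V = 4Q/(πD²) = 2.995 m/s; V²/2g = 0.4572 m
Re = 7.16×10^5, ε/D = 2.85×10^-6 → f = 0.01235 (Swamee-Jain)
Major: h_f = f(L/D)·V²/2g = 0.01235·1957·0.4572 = 11.05 m
Minor: ΣK = 4.92; h_m = ΣK·V²/2g = 2.250 m
Total H_L = 11.05 + 2.250 = 13.30 m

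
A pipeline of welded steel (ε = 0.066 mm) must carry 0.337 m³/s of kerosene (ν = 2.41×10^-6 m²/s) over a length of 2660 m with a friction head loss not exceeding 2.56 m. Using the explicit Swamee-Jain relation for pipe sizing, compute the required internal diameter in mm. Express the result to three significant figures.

D ≈ 696 mm

Swamee-Jain (Type III): D = 0.66·[ε^1.25·(LQ²/(gh_f))^4.75 + ν·Q^9.4·(L/(gh_f))^5.2]^0.04
LQ²/(gh_f) = 12.03; L/(gh_f) = 105.9
Term 1 = ε^1.25·(…)^4.75 = 0.805; Term 2 = ν·Q^9.4·(…)^5.2 = 2.96
D = 0.66·(0.805 + 2.96)^0.04 = 0.6960 m = 696 mm
Check: V = 0.886 m/s, Re = 2.56×10^5, f = 0.01574, h_f = 2.41 m ≈ 2.56 m ✓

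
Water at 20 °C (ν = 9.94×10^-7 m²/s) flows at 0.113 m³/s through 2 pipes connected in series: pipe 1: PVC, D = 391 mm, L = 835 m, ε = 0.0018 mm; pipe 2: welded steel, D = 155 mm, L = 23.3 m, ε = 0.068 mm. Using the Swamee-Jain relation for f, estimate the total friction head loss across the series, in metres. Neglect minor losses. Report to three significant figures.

H ≈ 5.98 m

Pipe 1: V = 0.9411 m/s, Re = 3.70×10^5, ε/D = 4.60×10^-6, f = 0.01389, h_1 = f(L/D)V²/2g = 1.339 m
Pipe 2: V = 5.989 m/s, Re = 9.34×10^5, ε/D = 4.39×10^-4, f = 0.01691, h_2 = f(L/D)V²/2g = 4.646 m
Series → Q common, losses add: H = Σh = 5.985 m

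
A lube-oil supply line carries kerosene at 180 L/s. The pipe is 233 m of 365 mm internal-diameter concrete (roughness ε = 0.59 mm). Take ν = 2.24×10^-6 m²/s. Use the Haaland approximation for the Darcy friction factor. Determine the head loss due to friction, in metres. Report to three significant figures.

h_f ≈ 2.20 m

V = 4Q/(πD²) = 4·0.180/(π·0.365²) = 1.720 m/s
Re = VD/ν = 1.720·0.365/2.24×10^-6 = 2.80×10^5 → turbulent
ε/D = 0.59/365 = 0.00162
Haaland: f = 0.02285
h_f = f(L/D)V²/(2g) = 0.02285·(233/0.365)·1.720²/(2·9.81) = 2.200 m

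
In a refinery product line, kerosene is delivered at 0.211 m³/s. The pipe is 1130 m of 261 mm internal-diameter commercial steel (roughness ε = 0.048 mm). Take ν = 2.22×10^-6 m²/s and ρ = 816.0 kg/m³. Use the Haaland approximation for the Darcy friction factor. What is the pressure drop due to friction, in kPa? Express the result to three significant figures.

Δp ≈ 419 kPa

V = 4Q/(πD²) = 4·0.211/(π·0.261²) = 3.944 m/s
Re = VD/ν = 3.944·0.261/2.22×10^-6 = 4.64×10^5 → turbulent
ε/D = 0.048/261 = 1.84×10^-4
Haaland: f = 0.01524
h_f = f(L/D)V²/(2g) = 0.01524·(1130/0.261)·3.944²/(2·9.81) = 52.30 m
Δp = ρg·h_f = 816.0·9.81·52.30 = 418.7 kPa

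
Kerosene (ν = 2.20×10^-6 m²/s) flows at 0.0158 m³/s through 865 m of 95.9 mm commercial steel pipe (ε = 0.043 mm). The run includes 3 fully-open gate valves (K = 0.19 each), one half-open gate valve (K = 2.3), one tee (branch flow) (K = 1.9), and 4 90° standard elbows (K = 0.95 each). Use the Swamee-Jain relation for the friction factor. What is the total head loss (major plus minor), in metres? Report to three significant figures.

V = 4Q/(πD²) = 2.187 m/s; V²/2g = 0.2439 m
Re = 9.54×10^4, ε/D = 4.48×10^-4 → f = 0.02032 (Swamee-Jain)
Major: h_f = f(L/D)·V²/2g = 0.02032·9020·0.2439 = 44.69 m
Minor: ΣK = 8.57; h_m = ΣK·V²/2g = 2.090 m
Total H_L = 44.69 + 2.090 = 46.78 m

H_L ≈ 46.8 m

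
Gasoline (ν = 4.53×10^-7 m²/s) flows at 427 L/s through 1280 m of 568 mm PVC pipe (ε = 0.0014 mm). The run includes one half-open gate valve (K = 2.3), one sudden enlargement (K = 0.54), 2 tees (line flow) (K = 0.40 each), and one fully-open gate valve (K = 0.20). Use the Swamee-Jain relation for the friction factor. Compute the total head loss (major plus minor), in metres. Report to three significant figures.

H_L ≈ 3.94 m

V = 4Q/(πD²) = 1.685 m/s; V²/2g = 0.1447 m
Re = 2.11×10^6, ε/D = 2.46×10^-6 → f = 0.01037 (Swamee-Jain)
Major: h_f = f(L/D)·V²/2g = 0.01037·2254·0.1447 = 3.383 m
Minor: ΣK = 3.84; h_m = ΣK·V²/2g = 0.5558 m
Total H_L = 3.383 + 0.5558 = 3.939 m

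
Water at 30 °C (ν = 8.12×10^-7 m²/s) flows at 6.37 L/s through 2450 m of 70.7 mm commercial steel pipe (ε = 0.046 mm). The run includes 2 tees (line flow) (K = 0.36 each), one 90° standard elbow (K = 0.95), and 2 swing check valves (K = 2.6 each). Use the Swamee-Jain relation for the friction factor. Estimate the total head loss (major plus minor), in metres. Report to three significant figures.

V = 4Q/(πD²) = 1.623 m/s; V²/2g = 0.1342 m
Re = 1.41×10^5, ε/D = 6.51×10^-4 → f = 0.02029 (Swamee-Jain)
Major: h_f = f(L/D)·V²/2g = 0.02029·34653·0.1342 = 94.35 m
Minor: ΣK = 6.87; h_m = ΣK·V²/2g = 0.9219 m
Total H_L = 94.35 + 0.9219 = 95.27 m

H_L ≈ 95.3 m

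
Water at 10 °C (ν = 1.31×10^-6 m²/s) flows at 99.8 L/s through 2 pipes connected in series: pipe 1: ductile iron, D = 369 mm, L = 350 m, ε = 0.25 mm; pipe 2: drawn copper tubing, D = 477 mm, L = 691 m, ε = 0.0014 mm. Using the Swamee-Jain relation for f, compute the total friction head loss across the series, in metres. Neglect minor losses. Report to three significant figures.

H ≈ 1.18 m

Pipe 1: V = 0.9332 m/s, Re = 2.63×10^5, ε/D = 6.78×10^-4, f = 0.01944, h_1 = f(L/D)V²/2g = 0.8183 m
Pipe 2: V = 0.5585 m/s, Re = 2.03×10^5, ε/D = 2.94×10^-6, f = 0.01551, h_2 = f(L/D)V²/2g = 0.3572 m
Series → Q common, losses add: H = Σh = 1.175 m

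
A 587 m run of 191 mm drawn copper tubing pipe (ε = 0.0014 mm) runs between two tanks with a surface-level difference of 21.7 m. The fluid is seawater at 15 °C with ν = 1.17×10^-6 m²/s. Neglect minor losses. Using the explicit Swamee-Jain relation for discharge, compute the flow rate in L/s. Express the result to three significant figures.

Swamee-Jain (Type II): Q = -0.965·√(gD⁵h_f/L)·ln[ε/(3.7D) + √(3.17ν²L/(gD³h_f))]
√(gD⁵h_f/L) = √(9.81·0.191⁵·21.7/587) = 0.009601
ε/(3.7D) = 1.98×10^-6; √(3.17ν²L/(gD³h_f)) = 4.14×10^-5
Q = -0.965·0.009601·ln(4.342×10^-5) = 0.09307 m³/s
Check: V = 3.25 m/s, Re = 5.30×10^5, f = 0.01308, h_f = 21.6 m ≈ 21.7 m ✓

Q ≈ 93.1 L/s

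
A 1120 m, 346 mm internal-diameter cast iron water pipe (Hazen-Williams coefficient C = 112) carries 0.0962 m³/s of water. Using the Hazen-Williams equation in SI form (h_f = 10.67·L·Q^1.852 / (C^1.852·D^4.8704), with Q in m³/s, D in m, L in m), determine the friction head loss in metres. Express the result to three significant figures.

h_f ≈ 4.41 m

h_f = 10.67·1120·0.0962^1.852 / (112^1.852·0.346^4.8704) = 4.405 m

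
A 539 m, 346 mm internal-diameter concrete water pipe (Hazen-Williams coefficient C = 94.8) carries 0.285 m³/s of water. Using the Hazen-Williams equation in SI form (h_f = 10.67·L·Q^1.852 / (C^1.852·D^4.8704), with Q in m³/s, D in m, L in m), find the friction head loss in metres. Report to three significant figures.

h_f = 10.67·539·0.285^1.852 / (94.8^1.852·0.346^4.8704) = 21.58 m

h_f ≈ 21.6 m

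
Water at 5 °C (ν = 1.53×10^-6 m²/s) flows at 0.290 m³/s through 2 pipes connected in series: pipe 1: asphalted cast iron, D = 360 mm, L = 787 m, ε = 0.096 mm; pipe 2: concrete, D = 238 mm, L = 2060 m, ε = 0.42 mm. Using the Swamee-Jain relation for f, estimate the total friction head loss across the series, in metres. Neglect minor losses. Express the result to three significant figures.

Pipe 1: V = 2.849 m/s, Re = 6.70×10^5, ε/D = 2.67×10^-4, f = 0.01579, h_1 = f(L/D)V²/2g = 14.28 m
Pipe 2: V = 6.519 m/s, Re = 1.01×10^6, ε/D = 0.00176, f = 0.02294, h_2 = f(L/D)V²/2g = 430.0 m
Series → Q common, losses add: H = Σh = 444.2 m

H ≈ 444 m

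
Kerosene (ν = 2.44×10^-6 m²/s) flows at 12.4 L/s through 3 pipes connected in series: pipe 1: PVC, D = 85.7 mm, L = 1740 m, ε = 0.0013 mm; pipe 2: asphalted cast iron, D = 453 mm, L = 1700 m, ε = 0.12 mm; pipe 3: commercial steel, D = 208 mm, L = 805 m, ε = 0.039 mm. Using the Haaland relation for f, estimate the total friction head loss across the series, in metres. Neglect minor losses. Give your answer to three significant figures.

H ≈ 91.3 m

Pipe 1: V = 2.150 m/s, Re = 7.55×10^4, ε/D = 1.52×10^-5, f = 0.01896, h_1 = f(L/D)V²/2g = 90.69 m
Pipe 2: V = 0.07694 m/s, Re = 1.43×10^4, ε/D = 2.65×10^-4, f = 0.02844, h_2 = f(L/D)V²/2g = 0.03220 m
Pipe 3: V = 0.3649 m/s, Re = 3.11×10^4, ε/D = 1.88×10^-4, f = 0.02353, h_3 = f(L/D)V²/2g = 0.6181 m
Series → Q common, losses add: H = Σh = 91.34 m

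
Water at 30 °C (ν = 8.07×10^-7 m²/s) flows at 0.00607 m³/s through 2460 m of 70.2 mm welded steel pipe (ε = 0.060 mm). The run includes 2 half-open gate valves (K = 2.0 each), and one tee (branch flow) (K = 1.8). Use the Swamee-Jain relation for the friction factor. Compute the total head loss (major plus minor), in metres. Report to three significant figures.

V = 4Q/(πD²) = 1.568 m/s; V²/2g = 0.1254 m
Re = 1.36×10^5, ε/D = 8.55×10^-4 → f = 0.02120 (Swamee-Jain)
Major: h_f = f(L/D)·V²/2g = 0.02120·35043·0.1254 = 93.14 m
Minor: ΣK = 5.80; h_m = ΣK·V²/2g = 0.7271 m
Total H_L = 93.14 + 0.7271 = 93.86 m

H_L ≈ 93.9 m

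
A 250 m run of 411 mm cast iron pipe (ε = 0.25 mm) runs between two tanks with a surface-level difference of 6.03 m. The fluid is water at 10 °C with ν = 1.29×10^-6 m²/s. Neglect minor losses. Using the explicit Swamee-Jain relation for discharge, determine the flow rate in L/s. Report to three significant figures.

Swamee-Jain (Type II): Q = -0.965·√(gD⁵h_f/L)·ln[ε/(3.7D) + √(3.17ν²L/(gD³h_f))]
√(gD⁵h_f/L) = √(9.81·0.411⁵·6.03/250) = 0.05268
ε/(3.7D) = 1.64×10^-4; √(3.17ν²L/(gD³h_f)) = 1.79×10^-5
Q = -0.965·0.05268·ln(1.823×10^-4) = 0.4377 m³/s
Check: V = 3.30 m/s, Re = 1.05×10^6, f = 0.01797, h_f = 6.06 m ≈ 6.03 m ✓

Q ≈ 438 L/s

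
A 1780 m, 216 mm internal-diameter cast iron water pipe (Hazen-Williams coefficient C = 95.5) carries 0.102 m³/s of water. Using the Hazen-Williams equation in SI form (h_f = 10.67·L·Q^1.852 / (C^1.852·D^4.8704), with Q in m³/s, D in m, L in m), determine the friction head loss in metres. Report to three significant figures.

h_f ≈ 104 m

h_f = 10.67·1780·0.102^1.852 / (95.5^1.852·0.216^4.8704) = 104.0 m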